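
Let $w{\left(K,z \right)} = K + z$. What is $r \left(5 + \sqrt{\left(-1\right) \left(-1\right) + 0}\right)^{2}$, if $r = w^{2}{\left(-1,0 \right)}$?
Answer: $36$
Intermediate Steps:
$r = 1$ ($r = \left(-1 + 0\right)^{2} = \left(-1\right)^{2} = 1$)
$r \left(5 + \sqrt{\left(-1\right) \left(-1\right) + 0}\right)^{2} = 1 \left(5 + \sqrt{\left(-1\right) \left(-1\right) + 0}\right)^{2} = 1 \left(5 + \sqrt{1 + 0}\right)^{2} = 1 \left(5 + \sqrt{1}\right)^{2} = 1 \left(5 + 1\right)^{2} = 1 \cdot 6^{2} = 1 \cdot 36 = 36$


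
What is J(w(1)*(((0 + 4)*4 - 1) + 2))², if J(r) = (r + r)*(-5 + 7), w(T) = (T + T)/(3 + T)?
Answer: 1156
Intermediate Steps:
w(T) = 2*T/(3 + T) (w(T) = (2*T)/(3 + T) = 2*T/(3 + T))
J(r) = 4*r (J(r) = (2*r)*2 = 4*r)
J(w(1)*(((0 + 4)*4 - 1) + 2))² = (4*((2*1/(3 + 1))*(((0 + 4)*4 - 1) + 2)))² = (4*((2*1/4)*((4*4 - 1) + 2)))² = (4*((2*1*(¼))*((16 - 1) + 2)))² = (4*((15 + 2)/2))² = (4*((½)*17))² = (4*(17/2))² = 34² = 1156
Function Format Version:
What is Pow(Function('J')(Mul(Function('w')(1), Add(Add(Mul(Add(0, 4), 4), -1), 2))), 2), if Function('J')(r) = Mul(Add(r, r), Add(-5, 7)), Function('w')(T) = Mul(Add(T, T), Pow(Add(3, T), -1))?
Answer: 1156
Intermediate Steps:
Function('w')(T) = Mul(2, T, Pow(Add(3, T), -1)) (Function('w')(T) = Mul(Mul(2, T), Pow(Add(3, T), -1)) = Mul(2, T, Pow(Add(3, T), -1)))
Function('J')(r) = Mul(4, r) (Function('J')(r) = Mul(Mul(2, r), 2) = Mul(4, r))
Pow(Function('J')(Mul(Function('w')(1), Add(Add(Mul(Add(0, 4), 4), -1), 2))), 2) = Pow(Mul(4, Mul(Mul(2, 1, Pow(Add(3, 1), -1)), Add(Add(Mul(Add(0, 4), 4), -1), 2))), 2) = Pow(Mul(4, Mul(Mul(2, 1, Pow(4, -1)), Add(Add(Mul(4, 4), -1), 2))), 2) = Pow(Mul(4, Mul(Mul(2, 1, Rational(1, 4)), Add(Add(16, -1), 2))), 2) = Pow(Mul(4, Mul(Rational(1, 2), Add(15, 2))), 2) = Pow(Mul(4, Mul(Rational(1, 2), 17)), 2) = Pow(Mul(4, Rational(17, 2)), 2) = Pow(34, 2) = 1156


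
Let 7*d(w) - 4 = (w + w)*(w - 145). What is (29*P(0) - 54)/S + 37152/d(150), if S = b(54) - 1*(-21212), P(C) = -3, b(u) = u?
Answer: 172822155/999502 ≈ 172.91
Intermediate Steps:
d(w) = 4/7 + 2*w*(-145 + w)/7 (d(w) = 4/7 + ((w + w)*(w - 145))/7 = 4/7 + ((2*w)*(-145 + w))/7 = 4/7 + (2*w*(-145 + w))/7 = 4/7 + 2*w*(-145 + w)/7)
S = 21266 (S = 54 - 1*(-21212) = 54 + 21212 = 21266)
(29*P(0) - 54)/S + 37152/d(150) = (29*(-3) - 54)/21266 + 37152/(4/7 - 290/7*150 + (2/7)*150**2) = (-87 - 54)*(1/21266) + 37152/(4/7 - 43500/7 + (2/7)*22500) = -141*1/21266 + 37152/(4/7 - 43500/7 + 45000/7) = -141/21266 + 37152/(1504/7) = -141/21266 + 37152*(7/1504) = -141/21266 + 8127/47 = 172822155/999502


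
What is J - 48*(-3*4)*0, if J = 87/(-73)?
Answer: -87/73 ≈ -1.1918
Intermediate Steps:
J = -87/73 (J = 87*(-1/73) = -87/73 ≈ -1.1918)
J - 48*(-3*4)*0 = -87/73 - 48*(-3*4)*0 = -87/73 - (-576)*0 = -87/73 - 48*0 = -87/73 + 0 = -87/73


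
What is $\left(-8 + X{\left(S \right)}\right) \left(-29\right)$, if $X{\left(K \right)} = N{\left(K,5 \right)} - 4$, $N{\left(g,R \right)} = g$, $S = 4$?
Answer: $232$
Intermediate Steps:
$X{\left(K \right)} = -4 + K$ ($X{\left(K \right)} = K - 4 = -4 + K$)
$\left(-8 + X{\left(S \right)}\right) \left(-29\right) = \left(-8 + \left(-4 + 4\right)\right) \left(-29\right) = \left(-8 + 0\right) \left(-29\right) = \left(-8\right) \left(-29\right) = 232$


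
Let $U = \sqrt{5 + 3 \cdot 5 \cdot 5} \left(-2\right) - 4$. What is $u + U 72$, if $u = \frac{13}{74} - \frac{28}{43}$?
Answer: $- \frac{917929}{3182} - 576 \sqrt{5} \approx -1576.5$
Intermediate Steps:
$U = -4 - 8 \sqrt{5}$ ($U = \sqrt{5 + 15 \cdot 5} \left(-2\right) - 4 = \sqrt{5 + 75} \left(-2\right) - 4 = \sqrt{80} \left(-2\right) - 4 = 4 \sqrt{5} \left(-2\right) - 4 = - 8 \sqrt{5} - 4 = -4 - 8 \sqrt{5} \approx -21.889$)
$u = - \frac{1513}{3182}$ ($u = 13 \cdot \frac{1}{74} - \frac{28}{43} = \frac{13}{74} - \frac{28}{43} = - \frac{1513}{3182} \approx -0.47549$)
$u + U 72 = - \frac{1513}{3182} + \left(-4 - 8 \sqrt{5}\right) 72 = - \frac{1513}{3182} - \left(288 + 576 \sqrt{5}\right) = - \frac{917929}{3182} - 576 \sqrt{5}$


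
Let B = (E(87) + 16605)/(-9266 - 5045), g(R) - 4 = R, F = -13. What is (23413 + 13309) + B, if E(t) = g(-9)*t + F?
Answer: 525512385/14311 ≈ 36721.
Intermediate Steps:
g(R) = 4 + R
E(t) = -13 - 5*t (E(t) = (4 - 9)*t - 13 = -5*t - 13 = -13 - 5*t)
B = -16157/14311 (B = ((-13 - 5*87) + 16605)/(-9266 - 5045) = ((-13 - 435) + 16605)/(-14311) = (-448 + 16605)*(-1/14311) = 16157*(-1/14311) = -16157/14311 ≈ -1.1290)
(23413 + 13309) + B = (23413 + 13309) - 16157/14311 = 36722 - 16157/14311 = 525512385/14311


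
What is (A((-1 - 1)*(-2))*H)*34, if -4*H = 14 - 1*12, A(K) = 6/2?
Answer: -51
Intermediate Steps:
A(K) = 3 (A(K) = 6*(1/2) = 3)
H = -1/2 (H = -(14 - 1*12)/4 = -(14 - 12)/4 = -1/4*2 = -1/2 ≈ -0.50000)
(A((-1 - 1)*(-2))*H)*34 = (3*(-1/2))*34 = -3/2*34 = -51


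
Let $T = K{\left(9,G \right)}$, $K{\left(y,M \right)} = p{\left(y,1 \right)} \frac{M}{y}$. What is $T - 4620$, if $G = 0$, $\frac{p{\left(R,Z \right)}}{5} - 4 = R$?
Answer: $-4620$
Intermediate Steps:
$p{\left(R,Z \right)} = 20 + 5 R$
$K{\left(y,M \right)} = \frac{M \left(20 + 5 y\right)}{y}$ ($K{\left(y,M \right)} = \left(20 + 5 y\right) \frac{M}{y} = \frac{M \left(20 + 5 y\right)}{y}$)
$T = 0$ ($T = 5 \cdot 0 \cdot \frac{1}{9} \left(4 + 9\right) = 5 \cdot 0 \cdot \frac{1}{9} \cdot 13 = 0$)
$T - 4620 = 0 - 4620 = -4620$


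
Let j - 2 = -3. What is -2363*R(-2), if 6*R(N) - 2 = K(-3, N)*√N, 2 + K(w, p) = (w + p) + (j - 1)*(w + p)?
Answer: -2363/3 - 2363*I*√2/2 ≈ -787.67 - 1670.9*I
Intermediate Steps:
j = -1 (j = 2 - 3 = -1)
K(w, p) = -2 - p - w (K(w, p) = -2 + ((w + p) + (-1 - 1)*(w + p)) = -2 + ((p + w) - 2*(p + w)) = -2 + ((p + w) + (-2*p - 2*w)) = -2 + (-p - w) = -2 - p - w)
R(N) = ⅓ + √N*(1 - N)/6 (R(N) = ⅓ + ((-2 - N - 1*(-3))*√N)/6 = ⅓ + ((-2 - N + 3)*√N)/6 = ⅓ + ((1 - N)*√N)/6 = ⅓ + (√N*(1 - N))/6 = ⅓ + √N*(1 - N)/6)
-2363*R(-2) = -2363*(⅓ + √(-2)*(1 - 1*(-2))/6) = -2363*(⅓ + (I*√2)*(1 + 2)/6) = -2363*(⅓ + (⅙)*(I*√2)*3) = -2363*(⅓ + I*√2/2) = -2363/3 - 2363*I*√2/2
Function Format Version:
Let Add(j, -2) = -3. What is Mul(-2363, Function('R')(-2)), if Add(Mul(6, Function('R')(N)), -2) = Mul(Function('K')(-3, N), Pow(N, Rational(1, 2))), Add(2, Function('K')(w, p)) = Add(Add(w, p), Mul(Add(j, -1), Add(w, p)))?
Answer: Add(Rational(-2363, 3), Mul(Rational(-2363, 2), I, Pow(2, Rational(1, 2)))) ≈ Add(-787.67, Mul(-1670.9, I))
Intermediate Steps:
j = -1 (j = Add(2, -3) = -1)
Function('K')(w, p) = Add(-2, Mul(-1, p), Mul(-1, w)) (Function('K')(w, p) = Add(-2, Add(Add(w, p), Mul(Add(-1, -1), Add(w, p)))) = Add(-2, Add(Add(p, w), Mul(-2, Add(p, w)))) = Add(-2, Add(Add(p, w), Add(Mul(-2, p), Mul(-2, w)))) = Add(-2, Add(Mul(-1, p), Mul(-1, w))) = Add(-2, Mul(-1, p), Mul(-1, w)))
Function('R')(N) = Add(Rational(1, 3), Mul(Rational(1, 6), Pow(N, Rational(1, 2)), Add(1, Mul(-1, N)))) (Function('R')(N) = Add(Rational(1, 3), Mul(Rational(1, 6), Mul(Add(-2, Mul(-1, N), Mul(-1, -3)), Pow(N, Rational(1, 2))))) = Add(Rational(1, 3), Mul(Rational(1, 6), Mul(Add(-2, Mul(-1, N), 3), Pow(N, Rational(1, 2))))) = Add(Rational(1, 3), Mul(Rational(1, 6), Mul(Add(1, Mul(-1, N)), Pow(N, Rational(1, 2))))) = Add(Rational(1, 3), Mul(Rational(1, 6), Mul(Pow(N, Rational(1, 2)), Add(1, Mul(-1, N))))) = Add(Rational(1, 3), Mul(Rational(1, 6), Pow(N, Rational(1, 2)), Add(1, Mul(-1, N)))))
Mul(-2363, Function('R')(-2)) = Mul(-2363, Add(Rational(1, 3), Mul(Rational(1, 6), Pow(-2, Rational(1, 2)), Add(1, Mul(-1, -2))))) = Mul(-2363, Add(Rational(1, 3), Mul(Rational(1, 6), Mul(I, Pow(2, Rational(1, 2))), Add(1, 2)))) = Mul(-2363, Add(Rational(1, 3), Mul(Rational(1, 6), Mul(I, Pow(2, Rational(1, 2))), 3))) = Mul(-2363, Add(Rational(1, 3), Mul(Rational(1, 2), I, Pow(2, Rational(1, 2))))) = Add(Rational(-2363, 3), Mul(Rational(-2363, 2), I, Pow(2, Rational(1, 2))))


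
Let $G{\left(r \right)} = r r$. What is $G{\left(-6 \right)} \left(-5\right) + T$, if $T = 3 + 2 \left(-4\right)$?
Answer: $-185$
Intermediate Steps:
$G{\left(r \right)} = r^{2}$
$T = -5$ ($T = 3 - 8 = -5$)
$G{\left(-6 \right)} \left(-5\right) + T = \left(-6\right)^{2} \left(-5\right) - 5 = 36 \left(-5\right) - 5 = -180 - 5 = -185$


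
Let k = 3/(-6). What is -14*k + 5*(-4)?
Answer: -13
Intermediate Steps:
k = -½ (k = 3*(-⅙) = -½ ≈ -0.50000)
-14*k + 5*(-4) = -14*(-½) + 5*(-4) = 7 - 20 = -13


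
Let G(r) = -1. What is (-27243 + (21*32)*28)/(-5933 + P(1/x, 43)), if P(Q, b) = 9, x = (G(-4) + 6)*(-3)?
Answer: 8427/5924 ≈ 1.4225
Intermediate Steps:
x = -15 (x = (-1 + 6)*(-3) = 5*(-3) = -15)
(-27243 + (21*32)*28)/(-5933 + P(1/x, 43)) = (-27243 + (21*32)*28)/(-5933 + 9) = (-27243 + 672*28)/(-5924) = (-27243 + 18816)*(-1/5924) = -8427*(-1/5924) = 8427/5924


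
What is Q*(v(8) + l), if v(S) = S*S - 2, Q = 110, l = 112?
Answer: 19140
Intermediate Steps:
v(S) = -2 + S² (v(S) = S² - 2 = -2 + S²)
Q*(v(8) + l) = 110*((-2 + 8²) + 112) = 110*((-2 + 64) + 112) = 110*(62 + 112) = 110*174 = 19140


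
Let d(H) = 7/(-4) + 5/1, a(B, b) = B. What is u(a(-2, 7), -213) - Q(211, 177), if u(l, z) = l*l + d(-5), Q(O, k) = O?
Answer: -815/4 ≈ -203.75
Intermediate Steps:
d(H) = 13/4 (d(H) = 7*(-¼) + 5*1 = -7/4 + 5 = 13/4)
u(l, z) = 13/4 + l² (u(l, z) = l*l + 13/4 = l² + 13/4 = 13/4 + l²)
u(a(-2, 7), -213) - Q(211, 177) = (13/4 + (-2)²) - 1*211 = (13/4 + 4) - 211 = 29/4 - 211 = -815/4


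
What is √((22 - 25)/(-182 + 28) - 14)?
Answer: I*√331562/154 ≈ 3.7391*I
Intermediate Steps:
√((22 - 25)/(-182 + 28) - 14) = √(-3/(-154) - 14) = √(-3*(-1/154) - 14) = √(3/154 - 14) = √(-2153/154) = I*√331562/154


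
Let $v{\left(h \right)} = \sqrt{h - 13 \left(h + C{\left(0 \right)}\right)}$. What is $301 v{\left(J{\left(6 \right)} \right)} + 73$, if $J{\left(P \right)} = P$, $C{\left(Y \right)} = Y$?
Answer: $73 + 1806 i \sqrt{2} \approx 73.0 + 2554.1 i$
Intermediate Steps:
$v{\left(h \right)} = 2 \sqrt{3} \sqrt{- h}$ ($v{\left(h \right)} = \sqrt{h - 13 \left(h + 0\right)} = \sqrt{h - 13 h} = \sqrt{- 12 h} = 2 \sqrt{3} \sqrt{- h}$)
$301 v{\left(J{\left(6 \right)} \right)} + 73 = 301 \cdot 2 \sqrt{3} \sqrt{\left(-1\right) 6} + 73 = 301 \cdot 2 \sqrt{3} \sqrt{-6} + 73 = 301 \cdot 2 \sqrt{3} i \sqrt{6} + 73 = 301 \cdot 6 i \sqrt{2} + 73 = 1806 i \sqrt{2} + 73 = 73 + 1806 i \sqrt{2}$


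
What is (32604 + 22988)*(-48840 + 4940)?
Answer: -2440488800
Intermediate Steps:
(32604 + 22988)*(-48840 + 4940) = 55592*(-43900) = -2440488800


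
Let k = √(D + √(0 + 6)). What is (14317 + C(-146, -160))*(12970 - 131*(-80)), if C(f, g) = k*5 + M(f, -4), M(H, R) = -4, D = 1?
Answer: 335639850 + 117250*√(1 + √6) ≈ 3.3586e+8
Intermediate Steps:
k = √(1 + √6) (k = √(1 + √(0 + 6)) = √(1 + √6) ≈ 1.8573)
C(f, g) = -4 + 5*√(1 + √6) (C(f, g) = √(1 + √6)*5 - 4 = 5*√(1 + √6) - 4 = -4 + 5*√(1 + √6))
(14317 + C(-146, -160))*(12970 - 131*(-80)) = (14317 + (-4 + 5*√(1 + √6)))*(12970 - 131*(-80)) = (14313 + 5*√(1 + √6))*(12970 + 10480) = (14313 + 5*√(1 + √6))*23450 = 335639850 + 117250*√(1 + √6)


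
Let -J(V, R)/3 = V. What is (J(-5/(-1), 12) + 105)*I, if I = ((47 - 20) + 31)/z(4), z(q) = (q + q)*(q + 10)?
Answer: 1305/28 ≈ 46.607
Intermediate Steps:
J(V, R) = -3*V
z(q) = 2*q*(10 + q) (z(q) = (2*q)*(10 + q) = 2*q*(10 + q))
I = 29/56 (I = ((47 - 20) + 31)/((2*4*(10 + 4))) = (27 + 31)/((2*4*14)) = 58/112 = 58*(1/112) = 29/56 ≈ 0.51786)
(J(-5/(-1), 12) + 105)*I = (-(-15)/(-1) + 105)*(29/56) = (-(-15)*(-1) + 105)*(29/56) = (-3*5 + 105)*(29/56) = (-15 + 105)*(29/56) = 90*(29/56) = 1305/28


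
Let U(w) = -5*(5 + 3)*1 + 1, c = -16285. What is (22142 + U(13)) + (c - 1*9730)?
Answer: -3912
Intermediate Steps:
U(w) = -39 (U(w) = -5*8*1 + 1 = -40*1 + 1 = -40 + 1 = -39)
(22142 + U(13)) + (c - 1*9730) = (22142 - 39) + (-16285 - 1*9730) = 22103 + (-16285 - 9730) = 22103 - 26015 = -3912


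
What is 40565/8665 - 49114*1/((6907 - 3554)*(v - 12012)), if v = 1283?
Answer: 291944910643/62343526021 ≈ 4.6828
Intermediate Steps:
40565/8665 - 49114*1/((6907 - 3554)*(v - 12012)) = 40565/8665 - 49114*1/((1283 - 12012)*(6907 - 3554)) = 40565*(1/8665) - 49114/((-10729*3353)) = 8113/1733 - 49114/(-35974337) = 8113/1733 - 49114*(-1/35974337) = 8113/1733 + 49114/35974337 = 291944910643/62343526021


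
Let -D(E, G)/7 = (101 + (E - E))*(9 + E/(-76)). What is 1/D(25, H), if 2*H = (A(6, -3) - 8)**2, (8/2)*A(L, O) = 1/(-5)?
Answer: -76/465913 ≈ -0.00016312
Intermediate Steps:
A(L, O) = -1/20 (A(L, O) = (1/4)/(-5) = (1/4)*(-1/5) = -1/20)
H = 25921/800 (H = (-1/20 - 8)**2/2 = (-161/20)**2/2 = (1/2)*(25921/400) = 25921/800 ≈ 32.401)
D(E, G) = -6363 + 707*E/76 (D(E, G) = -7*(101 + (E - E))*(9 + E/(-76)) = -7*(101 + 0)*(9 + E*(-1/76)) = -707*(9 - E/76) = -7*(909 - 101*E/76) = -6363 + 707*E/76)
1/D(25, H) = 1/(-6363 + (707/76)*25) = 1/(-6363 + 17675/76) = 1/(-465913/76) = -76/465913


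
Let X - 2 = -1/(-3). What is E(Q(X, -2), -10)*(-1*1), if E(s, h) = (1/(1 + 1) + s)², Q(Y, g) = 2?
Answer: -25/4 ≈ -6.2500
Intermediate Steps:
X = 7/3 (X = 2 - 1/(-3) = 2 - 1*(-⅓) = 2 + ⅓ = 7/3 ≈ 2.3333)
E(s, h) = (½ + s)² (E(s, h) = (1/2 + s)² = (½ + s)²)
E(Q(X, -2), -10)*(-1*1) = ((1 + 2*2)²/4)*(-1*1) = ((1 + 4)²/4)*(-1) = ((¼)*5²)*(-1) = ((¼)*25)*(-1) = (25/4)*(-1) = -25/4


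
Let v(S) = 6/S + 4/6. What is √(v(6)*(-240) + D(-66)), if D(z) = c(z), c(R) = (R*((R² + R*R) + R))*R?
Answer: 2*√9415394 ≈ 6136.9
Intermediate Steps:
v(S) = ⅔ + 6/S (v(S) = 6/S + 4*(⅙) = 6/S + ⅔ = ⅔ + 6/S)
c(R) = R²*(R + 2*R²) (c(R) = (R*((R² + R²) + R))*R = (R*(2*R² + R))*R = (R*(R + 2*R²))*R = R²*(R + 2*R²))
D(z) = z³*(1 + 2*z)
√(v(6)*(-240) + D(-66)) = √((⅔ + 6/6)*(-240) + (-66)³*(1 + 2*(-66))) = √((⅔ + 6*(⅙))*(-240) - 287496*(1 - 132)) = √((⅔ + 1)*(-240) - 287496*(-131)) = √((5/3)*(-240) + 37661976) = √(-400 + 37661976) = √37661576 = 2*√9415394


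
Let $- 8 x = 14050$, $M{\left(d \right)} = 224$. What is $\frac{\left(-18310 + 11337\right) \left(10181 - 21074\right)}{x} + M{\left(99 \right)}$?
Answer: $- \frac{302253956}{7025} \approx -43026.0$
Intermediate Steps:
$x = - \frac{7025}{4}$ ($x = \left(- \frac{1}{8}\right) 14050 = - \frac{7025}{4} \approx -1756.3$)
$\frac{\left(-18310 + 11337\right) \left(10181 - 21074\right)}{x} + M{\left(99 \right)} = \frac{\left(-18310 + 11337\right) \left(10181 - 21074\right)}{- \frac{7025}{4}} + 224 = \left(-6973\right) \left(-10893\right) \left(- \frac{4}{7025}\right) + 224 = 75956889 \left(- \frac{4}{7025}\right) + 224 = - \frac{303827556}{7025} + 224 = - \frac{302253956}{7025}$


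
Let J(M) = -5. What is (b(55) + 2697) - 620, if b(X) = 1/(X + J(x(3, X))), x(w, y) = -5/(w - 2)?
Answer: 103851/50 ≈ 2077.0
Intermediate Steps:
x(w, y) = -5/(-2 + w)
b(X) = 1/(-5 + X) (b(X) = 1/(X - 5) = 1/(-5 + X))
(b(55) + 2697) - 620 = (1/(-5 + 55) + 2697) - 620 = (1/50 + 2697) - 620 = 134851/50 - 620 = 103851/50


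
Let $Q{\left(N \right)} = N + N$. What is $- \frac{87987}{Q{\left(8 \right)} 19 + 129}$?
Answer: $- \frac{87987}{433} \approx -203.2$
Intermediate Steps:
$Q{\left(N \right)} = 2 N$
$- \frac{87987}{Q{\left(8 \right)} 19 + 129} = - \frac{87987}{2 \cdot 8 \cdot 19 + 129} = - \frac{87987}{16 \cdot 19 + 129} = - \frac{87987}{304 + 129} = - \frac{87987}{433}$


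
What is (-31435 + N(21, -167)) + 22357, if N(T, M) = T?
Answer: -9057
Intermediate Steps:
(-31435 + N(21, -167)) + 22357 = (-31435 + 21) + 22357 = -31414 + 22357 = -9057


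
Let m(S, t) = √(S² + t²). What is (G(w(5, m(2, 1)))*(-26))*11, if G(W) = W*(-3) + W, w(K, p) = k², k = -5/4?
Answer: 3575/4 ≈ 893.75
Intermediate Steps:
k = -5/4 (k = -5*¼ = -5/4 ≈ -1.2500)
w(K, p) = 25/16 (w(K, p) = (-5/4)² = 25/16)
G(W) = -2*W (G(W) = -3*W + W = -2*W)
(G(w(5, m(2, 1)))*(-26))*11 = (-2*25/16*(-26))*11 = -25/8*(-26)*11 = (325/4)*11 = 3575/4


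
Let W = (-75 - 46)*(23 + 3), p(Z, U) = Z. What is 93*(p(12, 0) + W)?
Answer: -291462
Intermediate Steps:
W = -3146 (W = -121*26 = -3146)
93*(p(12, 0) + W) = 93*(12 - 3146) = 93*(-3134) = -291462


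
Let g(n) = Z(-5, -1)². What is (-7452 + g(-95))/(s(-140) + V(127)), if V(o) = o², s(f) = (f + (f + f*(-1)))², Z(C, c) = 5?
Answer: -7427/35729 ≈ -0.20787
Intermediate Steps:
s(f) = f² (s(f) = (f + (f - f))² = (f + 0)² = f²)
g(n) = 25 (g(n) = 5² = 25)
(-7452 + g(-95))/(s(-140) + V(127)) = (-7452 + 25)/((-140)² + 127²) = -7427/(19600 + 16129) = -7427/35729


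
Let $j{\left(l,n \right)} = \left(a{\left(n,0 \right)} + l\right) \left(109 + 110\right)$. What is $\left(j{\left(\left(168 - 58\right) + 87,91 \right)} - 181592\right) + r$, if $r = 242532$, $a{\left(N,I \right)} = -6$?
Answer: $102769$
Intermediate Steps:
$j{\left(l,n \right)} = -1314 + 219 l$ ($j{\left(l,n \right)} = \left(-6 + l\right) \left(109 + 110\right) = \left(-6 + l\right) 219 = -1314 + 219 l$)
$\left(j{\left(\left(168 - 58\right) + 87,91 \right)} - 181592\right) + r = \left(\left(-1314 + 219 \left(\left(168 - 58\right) + 87\right)\right) - 181592\right) + 242532 = \left(\left(-1314 + 219 \left(110 + 87\right)\right) - 181592\right) + 242532 = \left(\left(-1314 + 219 \cdot 197\right) - 181592\right) + 242532 = \left(\left(-1314 + 43143\right) - 181592\right) + 242532 = \left(41829 - 181592\right) + 242532 = -139763 + 242532 = 102769$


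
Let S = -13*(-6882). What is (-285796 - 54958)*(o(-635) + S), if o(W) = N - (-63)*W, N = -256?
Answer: -16766800570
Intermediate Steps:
o(W) = -256 + 63*W (o(W) = -256 - (-63)*W = -256 + 63*W)
S = 89466
(-285796 - 54958)*(o(-635) + S) = (-285796 - 54958)*((-256 + 63*(-635)) + 89466) = -340754*((-256 - 40005) + 89466) = -340754*(-40261 + 89466) = -340754*49205 = -16766800570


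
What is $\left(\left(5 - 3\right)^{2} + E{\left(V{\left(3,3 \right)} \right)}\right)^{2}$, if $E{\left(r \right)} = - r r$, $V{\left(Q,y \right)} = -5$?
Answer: $441$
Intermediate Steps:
$E{\left(r \right)} = - r^{2}$
$\left(\left(5 - 3\right)^{2} + E{\left(V{\left(3,3 \right)} \right)}\right)^{2} = \left(\left(5 - 3\right)^{2} - \left(-5\right)^{2}\right)^{2} = \left(2^{2} - 25\right)^{2} = \left(4 - 25\right)^{2} = \left(-21\right)^{2} = 441$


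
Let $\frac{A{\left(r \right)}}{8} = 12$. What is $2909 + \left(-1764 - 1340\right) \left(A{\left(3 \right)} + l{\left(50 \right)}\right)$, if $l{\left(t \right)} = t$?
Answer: $-450275$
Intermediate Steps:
$A{\left(r \right)} = 96$ ($A{\left(r \right)} = 8 \cdot 12 = 96$)
$2909 + \left(-1764 - 1340\right) \left(A{\left(3 \right)} + l{\left(50 \right)}\right) = 2909 + \left(-1764 - 1340\right) \left(96 + 50\right) = 2909 - 453184 = -450275$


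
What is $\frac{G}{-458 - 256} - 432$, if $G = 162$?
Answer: $- \frac{51435}{119} \approx -432.23$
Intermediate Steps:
$\frac{G}{-458 - 256} - 432 = \frac{162}{-458 - 256} - 432 = \frac{162}{-714} - 432 = 162 \left(- \frac{1}{714}\right) - 432 = - \frac{27}{119} - 432 = - \frac{51435}{119}$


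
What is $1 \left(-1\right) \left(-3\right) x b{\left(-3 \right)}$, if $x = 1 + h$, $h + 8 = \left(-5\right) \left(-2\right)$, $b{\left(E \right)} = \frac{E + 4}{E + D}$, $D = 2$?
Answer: $-9$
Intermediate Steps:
$b{\left(E \right)} = \frac{4 + E}{2 + E}$ ($b{\left(E \right)} = \frac{E + 4}{E + 2} = \frac{4 + E}{2 + E}$)
$h = 2$ ($h = -8 - -10 = -8 + 10 = 2$)
$x = 3$ ($x = 1 + 2 = 3$)
$1 \left(-1\right) \left(-3\right) x b{\left(-3 \right)} = 1 \left(-1\right) \left(-3\right) 3 \frac{4 - 3}{2 - 3} = \left(-1\right) \left(-3\right) 3 \frac{1}{-1} \cdot 1 = 3 \cdot 3 \left(\left(-1\right) 1\right) = 9 \left(-1\right) = -9$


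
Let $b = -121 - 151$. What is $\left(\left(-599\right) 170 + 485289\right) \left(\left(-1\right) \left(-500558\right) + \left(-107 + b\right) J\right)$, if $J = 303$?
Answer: $147908188939$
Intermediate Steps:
$b = -272$ ($b = -121 - 151 = -272$)
$\left(\left(-599\right) 170 + 485289\right) \left(\left(-1\right) \left(-500558\right) + \left(-107 + b\right) J\right) = \left(\left(-599\right) 170 + 485289\right) \left(\left(-1\right) \left(-500558\right) + \left(-107 - 272\right) 303\right) = \left(-101830 + 485289\right) \left(500558 - 114837\right) = 383459 \left(500558 - 114837\right) = 383459 \cdot 385721 = 147908188939$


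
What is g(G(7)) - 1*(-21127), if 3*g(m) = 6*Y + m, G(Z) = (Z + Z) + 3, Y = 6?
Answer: 63434/3 ≈ 21145.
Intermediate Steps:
G(Z) = 3 + 2*Z (G(Z) = 2*Z + 3 = 3 + 2*Z)
g(m) = 12 + m/3 (g(m) = (6*6 + m)/3 = (36 + m)/3 = 12 + m/3)
g(G(7)) - 1*(-21127) = (12 + (3 + 2*7)/3) - 1*(-21127) = (12 + (3 + 14)/3) + 21127 = (12 + (1/3)*17) + 21127 = (12 + 17/3) + 21127 = 53/3 + 21127 = 63434/3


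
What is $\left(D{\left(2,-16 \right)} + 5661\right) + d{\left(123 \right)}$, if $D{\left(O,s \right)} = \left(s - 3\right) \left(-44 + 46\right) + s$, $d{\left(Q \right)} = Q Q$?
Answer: $20736$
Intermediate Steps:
$d{\left(Q \right)} = Q^{2}$
$D{\left(O,s \right)} = -6 + 3 s$ ($D{\left(O,s \right)} = \left(-3 + s\right) 2 + s = \left(-6 + 2 s\right) + s = -6 + 3 s$)
$\left(D{\left(2,-16 \right)} + 5661\right) + d{\left(123 \right)} = \left(\left(-6 + 3 \left(-16\right)\right) + 5661\right) + 123^{2} = \left(\left(-6 - 48\right) + 5661\right) + 15129 = \left(-54 + 5661\right) + 15129 = 5607 + 15129 = 20736$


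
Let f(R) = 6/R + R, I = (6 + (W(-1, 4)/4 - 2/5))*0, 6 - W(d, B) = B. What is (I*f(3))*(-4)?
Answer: 0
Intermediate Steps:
W(d, B) = 6 - B
I = 0 (I = (6 + ((6 - 1*4)/4 - 2/5))*0 = (6 + ((6 - 4)*(¼) - 2*⅕))*0 = (6 + (2*(¼) - ⅖))*0 = (6 + (½ - ⅖))*0 = (6 + ⅒)*0 = (61/10)*0 = 0)
f(R) = R + 6/R
(I*f(3))*(-4) = (0*(3 + 6/3))*(-4) = (0*(3 + 6*(⅓)))*(-4) = (0*(3 + 2))*(-4) = (0*5)*(-4) = 0*(-4) = 0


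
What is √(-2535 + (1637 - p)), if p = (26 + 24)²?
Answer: I*√3398 ≈ 58.292*I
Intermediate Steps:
p = 2500 (p = 50² = 2500)
√(-2535 + (1637 - p)) = √(-2535 + (1637 - 1*2500)) = √(-2535 + (1637 - 2500)) = √(-2535 - 863) = √(-3398) = I*√3398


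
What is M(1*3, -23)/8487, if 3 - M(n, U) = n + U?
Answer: 1/369 ≈ 0.0027100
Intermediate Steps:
M(n, U) = 3 - U - n (M(n, U) = 3 - (n + U) = 3 - (U + n) = 3 + (-U - n) = 3 - U - n)
M(1*3, -23)/8487 = (3 - 1*(-23) - 3)/8487 = (3 + 23 - 1*3)*(1/8487) = (3 + 23 - 3)*(1/8487) = 23*(1/8487) = 1/369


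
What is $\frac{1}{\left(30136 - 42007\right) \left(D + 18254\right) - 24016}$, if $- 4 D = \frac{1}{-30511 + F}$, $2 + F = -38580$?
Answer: $- \frac{30708}{6654953314319} \approx -4.6143 \cdot 10^{-9}$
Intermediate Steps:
$F = -38582$ ($F = -2 - 38580 = -38582$)
$D = \frac{1}{276372}$ ($D = - \frac{1}{4 \left(-30511 - 38582\right)} = - \frac{1}{4 \left(-69093\right)} = \left(- \frac{1}{4}\right) \left(- \frac{1}{69093}\right) = \frac{1}{276372} \approx 3.6183 \cdot 10^{-6}$)
$\frac{1}{\left(30136 - 42007\right) \left(D + 18254\right) - 24016} = \frac{1}{\left(30136 - 42007\right) \left(\frac{1}{276372} + 18254\right) - 24016} = \frac{1}{\left(-11871\right) \frac{5044894489}{276372} - 24016} = \frac{1}{- \frac{6654215830991}{30708} - 24016} = \frac{1}{- \frac{6654953314319}{30708}} = - \frac{30708}{6654953314319}$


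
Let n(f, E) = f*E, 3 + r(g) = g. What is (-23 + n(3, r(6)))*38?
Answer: -532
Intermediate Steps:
r(g) = -3 + g
n(f, E) = E*f
(-23 + n(3, r(6)))*38 = (-23 + (-3 + 6)*3)*38 = (-23 + 3*3)*38 = (-23 + 9)*38 = -14*38 = -532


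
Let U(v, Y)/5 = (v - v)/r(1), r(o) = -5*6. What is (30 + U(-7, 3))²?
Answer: 900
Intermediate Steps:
r(o) = -30
U(v, Y) = 0 (U(v, Y) = 5*((v - v)/(-30)) = 5*(0*(-1/30)) = 5*0 = 0)
(30 + U(-7, 3))² = (30 + 0)² = 30² = 900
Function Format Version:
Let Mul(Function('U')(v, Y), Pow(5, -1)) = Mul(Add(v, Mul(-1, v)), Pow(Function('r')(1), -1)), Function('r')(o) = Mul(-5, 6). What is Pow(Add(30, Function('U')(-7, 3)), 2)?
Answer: 900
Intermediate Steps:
Function('r')(o) = -30
Function('U')(v, Y) = 0 (Function('U')(v, Y) = Mul(5, Mul(Add(v, Mul(-1, v)), Pow(-30, -1))) = Mul(5, Mul(0, Rational(-1, 30))) = Mul(5, 0) = 0)
Pow(Add(30, Function('U')(-7, 3)), 2) = Pow(Add(30, 0), 2) = Pow(30, 2) = 900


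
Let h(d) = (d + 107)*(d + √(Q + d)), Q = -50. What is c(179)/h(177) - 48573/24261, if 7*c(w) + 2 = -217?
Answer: -1004634341397/501633181112 + 219*√127/62029576 ≈ -2.0027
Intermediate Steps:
h(d) = (107 + d)*(d + √(-50 + d)) (h(d) = (d + 107)*(d + √(-50 + d)) = (107 + d)*(d + √(-50 + d)))
c(w) = -219/7 (c(w) = -2/7 + (⅐)*(-217) = -2/7 - 31 = -219/7)
c(179)/h(177) - 48573/24261 = -219/(7*(177² + 107*177 + 107*√(-50 + 177) + 177*√(-50 + 177))) - 48573/24261 = -219/(7*(31329 + 18939 + 107*√127 + 177*√127)) - 48573*1/24261 = -219/(7*(50268 + 284*√127)) - 16191/8087 = -16191/8087 - 219/(7*(50268 + 284*√127))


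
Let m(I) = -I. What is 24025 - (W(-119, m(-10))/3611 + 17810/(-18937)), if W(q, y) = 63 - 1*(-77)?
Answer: 1642927366405/68381507 ≈ 24026.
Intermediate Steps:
W(q, y) = 140 (W(q, y) = 63 + 77 = 140)
24025 - (W(-119, m(-10))/3611 + 17810/(-18937)) = 24025 - (140/3611 + 17810/(-18937)) = 24025 - (140*(1/3611) + 17810*(-1/18937)) = 24025 - (140/3611 - 17810/18937) = 24025 - 1*(-61660730/68381507) = 24025 + 61660730/68381507 = 1642927366405/68381507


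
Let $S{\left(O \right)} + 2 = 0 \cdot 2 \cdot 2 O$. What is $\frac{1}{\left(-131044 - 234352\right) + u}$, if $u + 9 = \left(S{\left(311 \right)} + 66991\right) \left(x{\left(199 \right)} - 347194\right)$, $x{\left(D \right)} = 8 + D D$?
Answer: $- \frac{1}{20605176970} \approx -4.8532 \cdot 10^{-11}$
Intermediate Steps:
$x{\left(D \right)} = 8 + D^{2}$
$S{\left(O \right)} = -2$ ($S{\left(O \right)} = -2 + 0 \cdot 2 \cdot 2 O = -2 + 0 \cdot 4 O = -2 + 0 = -2$)
$u = -20604811574$ ($u = -9 + \left(-2 + 66991\right) \left(\left(8 + 199^{2}\right) - 347194\right) = -9 + 66989 \left(\left(8 + 39601\right) - 347194\right) = -9 + 66989 \left(39609 - 347194\right) = -9 + 66989 \left(-307585\right) = -9 - 20604811565 = -20604811574$)
$\frac{1}{\left(-131044 - 234352\right) + u} = \frac{1}{\left(-131044 - 234352\right) - 20604811574} = \frac{1}{-365396 - 20604811574} = \frac{1}{-20605176970} = - \frac{1}{20605176970}$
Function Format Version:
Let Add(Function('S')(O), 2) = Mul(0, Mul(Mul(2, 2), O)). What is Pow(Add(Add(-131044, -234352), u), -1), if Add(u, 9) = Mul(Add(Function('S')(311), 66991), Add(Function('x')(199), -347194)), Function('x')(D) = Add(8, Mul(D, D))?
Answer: Rational(-1, 20605176970) ≈ -4.8532e-11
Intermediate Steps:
Function('x')(D) = Add(8, Pow(D, 2))
Function('S')(O) = -2 (Function('S')(O) = Add(-2, Mul(0, Mul(Mul(2, 2), O))) = Add(-2, Mul(0, Mul(4, O))) = Add(-2, 0) = -2)
u = -20604811574 (u = Add(-9, Mul(Add(-2, 66991), Add(Add(8, Pow(199, 2)), -347194))) = Add(-9, Mul(66989, Add(Add(8, 39601), -347194))) = Add(-9, Mul(66989, Add(39609, -347194))) = Add(-9, Mul(66989, -307585)) = Add(-9, -20604811565) = -20604811574)
Pow(Add(Add(-131044, -234352), u), -1) = Pow(Add(Add(-131044, -234352), -20604811574), -1) = Pow(Add(-365396, -20604811574), -1) = Pow(-20605176970, -1) = Rational(-1, 20605176970)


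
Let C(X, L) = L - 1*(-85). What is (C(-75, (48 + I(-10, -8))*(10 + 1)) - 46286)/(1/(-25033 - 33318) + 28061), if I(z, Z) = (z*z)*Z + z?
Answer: -3184972633/1637387410 ≈ -1.9452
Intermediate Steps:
I(z, Z) = z + Z*z² (I(z, Z) = z²*Z + z = Z*z² + z = z + Z*z²)
C(X, L) = 85 + L (C(X, L) = L + 85 = 85 + L)
(C(-75, (48 + I(-10, -8))*(10 + 1)) - 46286)/(1/(-25033 - 33318) + 28061) = ((85 + (48 - 10*(1 - 8*(-10)))*(10 + 1)) - 46286)/(1/(-25033 - 33318) + 28061) = ((85 + (48 - 10*(1 + 80))*11) - 46286)/(1/(-58351) + 28061) = ((85 + (48 - 10*81)*11) - 46286)/(-1/58351 + 28061) = ((85 + (48 - 810)*11) - 46286)/(1637387410/58351) = ((85 - 762*11) - 46286)*(58351/1637387410) = ((85 - 8382) - 46286)*(58351/1637387410) = (-8297 - 46286)*(58351/1637387410) = -54583*58351/1637387410 = -3184972633/1637387410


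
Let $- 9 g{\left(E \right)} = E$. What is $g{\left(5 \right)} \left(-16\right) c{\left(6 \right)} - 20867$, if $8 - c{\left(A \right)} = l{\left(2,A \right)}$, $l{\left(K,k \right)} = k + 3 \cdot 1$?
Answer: $- \frac{187883}{9} \approx -20876.0$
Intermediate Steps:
$g{\left(E \right)} = - \frac{E}{9}$
$l{\left(K,k \right)} = 3 + k$ ($l{\left(K,k \right)} = k + 3 = 3 + k$)
$c{\left(A \right)} = 5 - A$ ($c{\left(A \right)} = 8 - \left(3 + A\right) = 5 - A$)
$g{\left(5 \right)} \left(-16\right) c{\left(6 \right)} - 20867 = \left(- \frac{1}{9}\right) 5 \left(-16\right) \left(5 - 6\right) - 20867 = \left(- \frac{5}{9}\right) \left(-16\right) \left(5 - 6\right) - 20867 = \frac{80}{9} \left(-1\right) - 20867 = - \frac{80}{9} - 20867 = - \frac{187883}{9}$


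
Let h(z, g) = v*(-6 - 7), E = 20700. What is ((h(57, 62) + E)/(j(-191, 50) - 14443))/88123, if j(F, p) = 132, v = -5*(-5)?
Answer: -20375/1261128253 ≈ -1.6156e-5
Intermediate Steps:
v = 25
h(z, g) = -325 (h(z, g) = 25*(-6 - 7) = 25*(-13) = -325)
((h(57, 62) + E)/(j(-191, 50) - 14443))/88123 = ((-325 + 20700)/(132 - 14443))/88123 = (20375/(-14311))*(1/88123) = (20375*(-1/14311))*(1/88123) = -20375/14311*1/88123 = -20375/1261128253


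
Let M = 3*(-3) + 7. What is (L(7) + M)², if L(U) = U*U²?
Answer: 116281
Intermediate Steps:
L(U) = U³
M = -2 (M = -9 + 7 = -2)
(L(7) + M)² = (7³ - 2)² = (343 - 2)² = 341² = 116281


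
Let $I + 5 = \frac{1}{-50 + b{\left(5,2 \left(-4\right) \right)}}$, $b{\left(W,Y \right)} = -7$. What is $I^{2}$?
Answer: $\frac{81796}{3249} \approx 25.176$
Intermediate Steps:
$I = - \frac{286}{57}$ ($I = -5 + \frac{1}{-50 - 7} = -5 + \frac{1}{-57} = -5 - \frac{1}{57} = - \frac{286}{57} \approx -5.0175$)
$I^{2} = \left(- \frac{286}{57}\right)^{2} = \frac{81796}{3249}$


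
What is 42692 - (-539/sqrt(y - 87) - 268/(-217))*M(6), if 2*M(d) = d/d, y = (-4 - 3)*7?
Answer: 9264030/217 - 539*I*sqrt(34)/136 ≈ 42691.0 - 23.109*I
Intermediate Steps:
y = -49 (y = -7*7 = -49)
M(d) = 1/2 (M(d) = (d/d)/2 = (1/2)*1 = 1/2)
42692 - (-539/sqrt(y - 87) - 268/(-217))*M(6) = 42692 - (-539/sqrt(-49 - 87) - 268/(-217))/2 = 42692 - (-539*(-I*sqrt(34)/68) - 268*(-1/217))/2 = 42692 - (-539*(-I*sqrt(34)/68) + 268/217)/2 = 42692 - (-(-539)*I*sqrt(34)/68 + 268/217)/2 = 42692 - (539*I*sqrt(34)/68 + 268/217)/2 = 42692 - (268/217 + 539*I*sqrt(34)/68)/2 = 42692 - (134/217 + 539*I*sqrt(34)/136) = 42692 + (-134/217 - 539*I*sqrt(34)/136) = 9264030/217 - 539*I*sqrt(34)/136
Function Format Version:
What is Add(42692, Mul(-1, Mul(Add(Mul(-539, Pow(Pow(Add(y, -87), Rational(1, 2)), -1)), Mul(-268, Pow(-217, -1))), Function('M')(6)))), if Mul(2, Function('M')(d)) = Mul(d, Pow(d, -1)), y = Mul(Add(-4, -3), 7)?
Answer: Add(Rational(9264030, 217), Mul(Rational(-539, 136), I, Pow(34, Rational(1, 2)))) ≈ Add(42691., Mul(-23.109, I))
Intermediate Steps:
y = -49 (y = Mul(-7, 7) = -49)
Function('M')(d) = Rational(1, 2) (Function('M')(d) = Mul(Rational(1, 2), Mul(d, Pow(d, -1))) = Mul(Rational(1, 2), 1) = Rational(1, 2))
Add(42692, Mul(-1, Mul(Add(Mul(-539, Pow(Pow(Add(y, -87), Rational(1, 2)), -1)), Mul(-268, Pow(-217, -1))), Function('M')(6)))) = Add(42692, Mul(-1, Mul(Add(Mul(-539, Pow(Pow(Add(-49, -87), Rational(1, 2)), -1)), Mul(-268, Pow(-217, -1))), Rational(1, 2)))) = Add(42692, Mul(-1, Mul(Add(Mul(-539, Pow(Pow(-136, Rational(1, 2)), -1)), Mul(-268, Rational(-1, 217))), Rational(1, 2)))) = Add(42692, Mul(-1, Mul(Add(Mul(-539, Pow(Mul(2, I, Pow(34, Rational(1, 2))), -1)), Rational(268, 217)), Rational(1, 2)))) = Add(42692, Mul(-1, Mul(Add(Mul(-539, Mul(Rational(-1, 68), I, Pow(34, Rational(1, 2)))), Rational(268, 217)), Rational(1, 2)))) = Add(42692, Mul(-1, Mul(Add(Mul(Rational(539, 68), I, Pow(34, Rational(1, 2))), Rational(268, 217)), Rational(1, 2)))) = Add(42692, Mul(-1, Mul(Add(Rational(268, 217), Mul(Rational(539, 68), I, Pow(34, Rational(1, 2)))), Rational(1, 2)))) = Add(42692, Mul(-1, Add(Rational(134, 217), Mul(Rational(539, 136), I, Pow(34, Rational(1, 2)))))) = Add(42692, Add(Rational(-134, 217), Mul(Rational(-539, 136), I, Pow(34, Rational(1, 2))))) = Add(Rational(9264030, 217), Mul(Rational(-539, 136), I, Pow(34, Rational(1, 2))))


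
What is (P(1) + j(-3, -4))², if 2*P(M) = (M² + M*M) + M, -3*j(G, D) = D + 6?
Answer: 25/36 ≈ 0.69444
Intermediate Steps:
j(G, D) = -2 - D/3 (j(G, D) = -(D + 6)/3 = -(6 + D)/3 = -2 - D/3)
P(M) = M² + M/2 (P(M) = ((M² + M*M) + M)/2 = ((M² + M²) + M)/2 = (2*M² + M)/2 = (M + 2*M²)/2 = M² + M/2)
(P(1) + j(-3, -4))² = (1*(½ + 1) + (-2 - ⅓*(-4)))² = (1*(3/2) + (-2 + 4/3))² = (3/2 - ⅔)² = (⅚)² = 25/36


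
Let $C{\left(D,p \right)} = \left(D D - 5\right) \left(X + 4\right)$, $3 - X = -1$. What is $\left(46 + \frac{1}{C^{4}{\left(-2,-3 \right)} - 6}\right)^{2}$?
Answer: $\frac{35397035881}{16728100} \approx 2116.0$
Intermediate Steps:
$X = 4$ ($X = 3 - -1 = 3 + 1 = 4$)
$C{\left(D,p \right)} = -40 + 8 D^{2}$ ($C{\left(D,p \right)} = \left(D D - 5\right) \left(4 + 4\right) = \left(D^{2} - 5\right) 8 = \left(-5 + D^{2}\right) 8 = -40 + 8 D^{2}$)
$\left(46 + \frac{1}{C^{4}{\left(-2,-3 \right)} - 6}\right)^{2} = \left(46 + \frac{1}{\left(-40 + 8 \left(-2\right)^{2}\right)^{4} - 6}\right)^{2} = \left(46 + \frac{1}{\left(-40 + 8 \cdot 4\right)^{4} - 6}\right)^{2} = \left(46 + \frac{1}{\left(-40 + 32\right)^{4} - 6}\right)^{2} = \left(46 + \frac{1}{\left(-8\right)^{4} - 6}\right)^{2} = \left(46 + \frac{1}{4096 - 6}\right)^{2} = \left(46 + \frac{1}{4090}\right)^{2} = \left(\frac{188141}{4090}\right)^{2} = \frac{35397035881}{16728100}$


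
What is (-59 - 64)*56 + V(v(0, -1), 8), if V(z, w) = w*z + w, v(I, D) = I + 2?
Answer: -6864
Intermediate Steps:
v(I, D) = 2 + I
V(z, w) = w + w*z
(-59 - 64)*56 + V(v(0, -1), 8) = (-59 - 64)*56 + 8*(1 + (2 + 0)) = -123*56 + 8*(1 + 2) = -6888 + 8*3 = -6888 + 24 = -6864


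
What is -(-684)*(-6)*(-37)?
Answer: 151848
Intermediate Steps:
-(-684)*(-6)*(-37) = -76*54*(-37) = -4104*(-37) = 151848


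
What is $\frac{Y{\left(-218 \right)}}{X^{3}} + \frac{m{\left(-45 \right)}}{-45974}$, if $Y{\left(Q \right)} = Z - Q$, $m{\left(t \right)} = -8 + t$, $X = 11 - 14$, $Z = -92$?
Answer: $- \frac{643477}{137922} \approx -4.6655$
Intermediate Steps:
$X = -3$
$Y{\left(Q \right)} = -92 - Q$
$\frac{Y{\left(-218 \right)}}{X^{3}} + \frac{m{\left(-45 \right)}}{-45974} = \frac{-92 - -218}{\left(-3\right)^{3}} + \frac{-8 - 45}{-45974} = \frac{-92 + 218}{-27} - - \frac{53}{45974} = 126 \left(- \frac{1}{27}\right) + \frac{53}{45974} = - \frac{14}{3} + \frac{53}{45974} = - \frac{643477}{137922}$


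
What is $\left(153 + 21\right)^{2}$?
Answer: $30276$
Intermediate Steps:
$\left(153 + 21\right)^{2} = 174^{2} = 30276$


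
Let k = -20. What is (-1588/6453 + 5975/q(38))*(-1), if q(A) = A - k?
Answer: -38464571/374274 ≈ -102.77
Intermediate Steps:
q(A) = 20 + A (q(A) = A - 1*(-20) = A + 20 = 20 + A)
(-1588/6453 + 5975/q(38))*(-1) = (-1588/6453 + 5975/(20 + 38))*(-1) = (-1588*1/6453 + 5975/58)*(-1) = (-1588/6453 + 5975*(1/58))*(-1) = (-1588/6453 + 5975/58)*(-1) = (38464571/374274)*(-1) = -38464571/374274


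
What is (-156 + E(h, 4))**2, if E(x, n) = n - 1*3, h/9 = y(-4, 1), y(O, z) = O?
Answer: 24025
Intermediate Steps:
h = -36 (h = 9*(-4) = -36)
E(x, n) = -3 + n (E(x, n) = n - 3 = -3 + n)
(-156 + E(h, 4))**2 = (-156 + (-3 + 4))**2 = (-156 + 1)**2 = (-155)**2 = 24025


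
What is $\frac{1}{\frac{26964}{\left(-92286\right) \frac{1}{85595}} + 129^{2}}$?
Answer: $- \frac{5127}{42902903} \approx -0.0001195$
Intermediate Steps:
$\frac{1}{\frac{26964}{\left(-92286\right) \frac{1}{85595}} + 129^{2}} = \frac{1}{\frac{26964}{\left(-92286\right) \frac{1}{85595}} + 16641} = \frac{1}{\frac{26964}{- \frac{92286}{85595}} + 16641} = \frac{1}{26964 \left(- \frac{85595}{92286}\right) + 16641} = \frac{1}{- \frac{128221310}{5127} + 16641} = \frac{1}{- \frac{42902903}{5127}} = - \frac{5127}{42902903}$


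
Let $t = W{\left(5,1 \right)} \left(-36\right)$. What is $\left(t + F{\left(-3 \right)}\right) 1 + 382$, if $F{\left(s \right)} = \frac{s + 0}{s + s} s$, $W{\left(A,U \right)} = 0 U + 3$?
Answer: $\frac{545}{2} \approx 272.5$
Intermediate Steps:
$W{\left(A,U \right)} = 3$ ($W{\left(A,U \right)} = 0 + 3 = 3$)
$F{\left(s \right)} = \frac{s}{2}$ ($F{\left(s \right)} = \frac{s}{2 s} s = s \frac{1}{2 s} s = \frac{s}{2}$)
$t = -108$ ($t = 3 \left(-36\right) = -108$)
$\left(t + F{\left(-3 \right)}\right) 1 + 382 = \left(-108 + \frac{1}{2} \left(-3\right)\right) 1 + 382 = \left(-108 - \frac{3}{2}\right) 1 + 382 = \left(- \frac{219}{2}\right) 1 + 382 = - \frac{219}{2} + 382 = \frac{545}{2}$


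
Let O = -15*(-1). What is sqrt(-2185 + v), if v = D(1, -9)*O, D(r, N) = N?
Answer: 4*I*sqrt(145) ≈ 48.166*I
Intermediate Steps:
O = 15
v = -135 (v = -9*15 = -135)
sqrt(-2185 + v) = sqrt(-2185 - 135) = sqrt(-2320) = 4*I*sqrt(145)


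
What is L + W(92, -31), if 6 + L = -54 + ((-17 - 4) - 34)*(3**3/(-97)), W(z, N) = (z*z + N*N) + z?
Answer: 918814/97 ≈ 9472.3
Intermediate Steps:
W(z, N) = z + N**2 + z**2 (W(z, N) = (z**2 + N**2) + z = (N**2 + z**2) + z = z + N**2 + z**2)
L = -4335/97 (L = -6 + (-54 + ((-17 - 4) - 34)*(3**3/(-97))) = -6 + (-54 + (-21 - 34)*(27*(-1/97))) = -6 + (-54 - 55*(-27/97)) = -6 + (-54 + 1485/97) = -6 - 3753/97 = -4335/97 ≈ -44.691)
L + W(92, -31) = -4335/97 + (92 + (-31)**2 + 92**2) = -4335/97 + (92 + 961 + 8464) = -4335/97 + 9517 = 918814/97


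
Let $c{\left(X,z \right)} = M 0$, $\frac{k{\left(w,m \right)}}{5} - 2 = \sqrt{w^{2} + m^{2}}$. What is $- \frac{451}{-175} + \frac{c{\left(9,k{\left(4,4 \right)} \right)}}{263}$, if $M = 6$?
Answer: $\frac{451}{175} \approx 2.5771$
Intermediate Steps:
$k{\left(w,m \right)} = 10 + 5 \sqrt{m^{2} + w^{2}}$ ($k{\left(w,m \right)} = 10 + 5 \sqrt{w^{2} + m^{2}} = 10 + 5 \sqrt{m^{2} + w^{2}}$)
$c{\left(X,z \right)} = 0$ ($c{\left(X,z \right)} = 6 \cdot 0 = 0$)
$- \frac{451}{-175} + \frac{c{\left(9,k{\left(4,4 \right)} \right)}}{263} = - \frac{451}{-175} + \frac{0}{263} = \left(-451\right) \left(- \frac{1}{175}\right) + 0 \cdot \frac{1}{263} = \frac{451}{175} + 0 = \frac{451}{175}$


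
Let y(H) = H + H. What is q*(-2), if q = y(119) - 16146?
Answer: 31816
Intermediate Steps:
y(H) = 2*H
q = -15908 (q = 2*119 - 16146 = 238 - 16146 = -15908)
q*(-2) = -15908*(-2) = 31816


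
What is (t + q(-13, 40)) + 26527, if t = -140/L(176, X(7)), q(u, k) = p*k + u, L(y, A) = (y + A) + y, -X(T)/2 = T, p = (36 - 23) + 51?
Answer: 4913436/169 ≈ 29074.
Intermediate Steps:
p = 64 (p = 13 + 51 = 64)
X(T) = -2*T
L(y, A) = A + 2*y (L(y, A) = (A + y) + y = A + 2*y)
q(u, k) = u + 64*k (q(u, k) = 64*k + u = u + 64*k)
t = -70/169 (t = -140/(-2*7 + 2*176) = -140/(-14 + 352) = -140/338 = -140*1/338 = -70/169 ≈ -0.41420)
(t + q(-13, 40)) + 26527 = (-70/169 + (-13 + 64*40)) + 26527 = (-70/169 + (-13 + 2560)) + 26527 = (-70/169 + 2547) + 26527 = 430373/169 + 26527 = 4913436/169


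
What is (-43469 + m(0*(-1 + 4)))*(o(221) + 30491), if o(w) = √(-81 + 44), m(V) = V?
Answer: -1325413279 - 43469*I*√37 ≈ -1.3254e+9 - 2.6441e+5*I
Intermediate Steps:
o(w) = I*√37 (o(w) = √(-37) = I*√37)
(-43469 + m(0*(-1 + 4)))*(o(221) + 30491) = (-43469 + 0*(-1 + 4))*(I*√37 + 30491) = (-43469 + 0*3)*(30491 + I*√37) = (-43469 + 0)*(30491 + I*√37) = -43469*(30491 + I*√37) = -1325413279 - 43469*I*√37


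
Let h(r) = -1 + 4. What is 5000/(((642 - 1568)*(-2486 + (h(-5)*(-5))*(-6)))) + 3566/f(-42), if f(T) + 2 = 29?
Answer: 989000617/7488099 ≈ 132.08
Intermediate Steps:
h(r) = 3
f(T) = 27 (f(T) = -2 + 29 = 27)
5000/(((642 - 1568)*(-2486 + (h(-5)*(-5))*(-6)))) + 3566/f(-42) = 5000/(((642 - 1568)*(-2486 + (3*(-5))*(-6)))) + 3566/27 = 5000/((-926*(-2486 - 15*(-6)))) + 3566*(1/27) = 5000/((-926*(-2486 + 90))) + 3566/27 = 5000/((-926*(-2396))) + 3566/27 = 5000/2218696 + 3566/27 = 5000*(1/2218696) + 3566/27 = 625/277337 + 3566/27 = 989000617/7488099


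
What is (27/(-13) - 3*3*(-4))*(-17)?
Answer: -7497/13 ≈ -576.69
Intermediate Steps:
(27/(-13) - 3*3*(-4))*(-17) = (27*(-1/13) - 9*(-4))*(-17) = (-27/13 + 36)*(-17) = (441/13)*(-17) = -7497/13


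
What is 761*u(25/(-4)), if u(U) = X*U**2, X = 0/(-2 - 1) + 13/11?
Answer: 6183125/176 ≈ 35131.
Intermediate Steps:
X = 13/11 (X = 0/(-3) + 13*(1/11) = 0*(-1/3) + 13/11 = 0 + 13/11 = 13/11 ≈ 1.1818)
u(U) = 13*U**2/11
761*u(25/(-4)) = 761*(13*(25/(-4))**2/11) = 761*(13*(25*(-1/4))**2/11) = 761*(13*(-25/4)**2/11) = 761*((13/11)*(625/16)) = 761*(8125/176) = 6183125/176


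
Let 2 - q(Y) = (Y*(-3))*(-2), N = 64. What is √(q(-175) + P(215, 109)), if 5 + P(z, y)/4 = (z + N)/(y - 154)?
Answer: 2*√6295/5 ≈ 31.736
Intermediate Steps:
q(Y) = 2 - 6*Y (q(Y) = 2 - Y*(-3)*(-2) = 2 - (-3*Y)*(-2) = 2 - 6*Y)
P(z, y) = -20 + 4*(64 + z)/(-154 + y) (P(z, y) = -20 + 4*((z + 64)/(y - 154)) = -20 + 4*((64 + z)/(-154 + y)) = -20 + 4*(64 + z)/(-154 + y))
√(q(-175) + P(215, 109)) = √((2 - 6*(-175)) + 4*(834 + 215 - 5*109)/(-154 + 109)) = √((2 + 1050) + 4*(834 + 215 - 545)/(-45)) = √(1052 + 4*(-1/45)*504) = √(1052 - 224/5) = √(5036/5) = 2*√6295/5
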